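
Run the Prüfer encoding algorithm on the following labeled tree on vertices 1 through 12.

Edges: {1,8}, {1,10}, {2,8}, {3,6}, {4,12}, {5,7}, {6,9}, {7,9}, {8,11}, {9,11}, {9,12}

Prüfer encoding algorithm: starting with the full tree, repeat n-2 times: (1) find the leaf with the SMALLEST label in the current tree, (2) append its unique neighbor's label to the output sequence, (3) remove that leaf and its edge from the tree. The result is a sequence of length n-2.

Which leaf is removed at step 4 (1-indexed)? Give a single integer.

Answer: 5

Derivation:
Step 1: current leaves = {2,3,4,5,10}. Remove leaf 2 (neighbor: 8).
Step 2: current leaves = {3,4,5,10}. Remove leaf 3 (neighbor: 6).
Step 3: current leaves = {4,5,6,10}. Remove leaf 4 (neighbor: 12).
Step 4: current leaves = {5,6,10,12}. Remove leaf 5 (neighbor: 7).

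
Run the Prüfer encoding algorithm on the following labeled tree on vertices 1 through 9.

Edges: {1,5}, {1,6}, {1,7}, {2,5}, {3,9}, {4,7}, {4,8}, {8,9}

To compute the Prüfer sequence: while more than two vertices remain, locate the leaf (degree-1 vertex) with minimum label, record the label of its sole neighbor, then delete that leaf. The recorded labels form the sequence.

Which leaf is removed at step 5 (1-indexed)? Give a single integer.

Answer: 1

Derivation:
Step 1: current leaves = {2,3,6}. Remove leaf 2 (neighbor: 5).
Step 2: current leaves = {3,5,6}. Remove leaf 3 (neighbor: 9).
Step 3: current leaves = {5,6,9}. Remove leaf 5 (neighbor: 1).
Step 4: current leaves = {6,9}. Remove leaf 6 (neighbor: 1).
Step 5: current leaves = {1,9}. Remove leaf 1 (neighbor: 7).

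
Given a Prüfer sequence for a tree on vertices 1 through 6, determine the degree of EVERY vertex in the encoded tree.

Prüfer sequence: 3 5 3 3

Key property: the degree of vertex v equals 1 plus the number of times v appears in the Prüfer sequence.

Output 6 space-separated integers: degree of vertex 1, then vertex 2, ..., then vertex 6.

Answer: 1 1 4 1 2 1

Derivation:
p_1 = 3: count[3] becomes 1
p_2 = 5: count[5] becomes 1
p_3 = 3: count[3] becomes 2
p_4 = 3: count[3] becomes 3
Degrees (1 + count): deg[1]=1+0=1, deg[2]=1+0=1, deg[3]=1+3=4, deg[4]=1+0=1, deg[5]=1+1=2, deg[6]=1+0=1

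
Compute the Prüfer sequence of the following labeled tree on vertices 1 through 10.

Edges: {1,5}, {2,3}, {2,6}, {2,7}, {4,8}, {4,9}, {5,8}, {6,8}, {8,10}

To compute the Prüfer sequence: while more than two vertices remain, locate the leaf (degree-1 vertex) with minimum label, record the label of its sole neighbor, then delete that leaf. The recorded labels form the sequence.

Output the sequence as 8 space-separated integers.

Answer: 5 2 8 2 6 8 4 8

Derivation:
Step 1: leaves = {1,3,7,9,10}. Remove smallest leaf 1, emit neighbor 5.
Step 2: leaves = {3,5,7,9,10}. Remove smallest leaf 3, emit neighbor 2.
Step 3: leaves = {5,7,9,10}. Remove smallest leaf 5, emit neighbor 8.
Step 4: leaves = {7,9,10}. Remove smallest leaf 7, emit neighbor 2.
Step 5: leaves = {2,9,10}. Remove smallest leaf 2, emit neighbor 6.
Step 6: leaves = {6,9,10}. Remove smallest leaf 6, emit neighbor 8.
Step 7: leaves = {9,10}. Remove smallest leaf 9, emit neighbor 4.
Step 8: leaves = {4,10}. Remove smallest leaf 4, emit neighbor 8.
Done: 2 vertices remain (8, 10). Sequence = [5 2 8 2 6 8 4 8]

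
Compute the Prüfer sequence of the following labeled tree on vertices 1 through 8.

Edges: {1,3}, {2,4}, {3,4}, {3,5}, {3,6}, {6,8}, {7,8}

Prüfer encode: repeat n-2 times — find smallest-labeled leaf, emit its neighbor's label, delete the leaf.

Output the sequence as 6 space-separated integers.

Answer: 3 4 3 3 6 8

Derivation:
Step 1: leaves = {1,2,5,7}. Remove smallest leaf 1, emit neighbor 3.
Step 2: leaves = {2,5,7}. Remove smallest leaf 2, emit neighbor 4.
Step 3: leaves = {4,5,7}. Remove smallest leaf 4, emit neighbor 3.
Step 4: leaves = {5,7}. Remove smallest leaf 5, emit neighbor 3.
Step 5: leaves = {3,7}. Remove smallest leaf 3, emit neighbor 6.
Step 6: leaves = {6,7}. Remove smallest leaf 6, emit neighbor 8.
Done: 2 vertices remain (7, 8). Sequence = [3 4 3 3 6 8]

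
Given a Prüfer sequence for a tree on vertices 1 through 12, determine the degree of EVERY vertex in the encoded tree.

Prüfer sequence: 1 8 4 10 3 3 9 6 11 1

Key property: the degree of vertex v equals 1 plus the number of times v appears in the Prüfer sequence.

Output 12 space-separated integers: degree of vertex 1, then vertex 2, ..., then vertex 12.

Answer: 3 1 3 2 1 2 1 2 2 2 2 1

Derivation:
p_1 = 1: count[1] becomes 1
p_2 = 8: count[8] becomes 1
p_3 = 4: count[4] becomes 1
p_4 = 10: count[10] becomes 1
p_5 = 3: count[3] becomes 1
p_6 = 3: count[3] becomes 2
p_7 = 9: count[9] becomes 1
p_8 = 6: count[6] becomes 1
p_9 = 11: count[11] becomes 1
p_10 = 1: count[1] becomes 2
Degrees (1 + count): deg[1]=1+2=3, deg[2]=1+0=1, deg[3]=1+2=3, deg[4]=1+1=2, deg[5]=1+0=1, deg[6]=1+1=2, deg[7]=1+0=1, deg[8]=1+1=2, deg[9]=1+1=2, deg[10]=1+1=2, deg[11]=1+1=2, deg[12]=1+0=1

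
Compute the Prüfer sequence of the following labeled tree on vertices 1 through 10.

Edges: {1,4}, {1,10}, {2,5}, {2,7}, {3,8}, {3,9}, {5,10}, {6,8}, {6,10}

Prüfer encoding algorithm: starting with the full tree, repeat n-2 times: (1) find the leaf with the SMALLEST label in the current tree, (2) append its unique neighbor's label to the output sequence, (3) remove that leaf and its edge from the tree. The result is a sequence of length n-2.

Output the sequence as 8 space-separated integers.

Step 1: leaves = {4,7,9}. Remove smallest leaf 4, emit neighbor 1.
Step 2: leaves = {1,7,9}. Remove smallest leaf 1, emit neighbor 10.
Step 3: leaves = {7,9}. Remove smallest leaf 7, emit neighbor 2.
Step 4: leaves = {2,9}. Remove smallest leaf 2, emit neighbor 5.
Step 5: leaves = {5,9}. Remove smallest leaf 5, emit neighbor 10.
Step 6: leaves = {9,10}. Remove smallest leaf 9, emit neighbor 3.
Step 7: leaves = {3,10}. Remove smallest leaf 3, emit neighbor 8.
Step 8: leaves = {8,10}. Remove smallest leaf 8, emit neighbor 6.
Done: 2 vertices remain (6, 10). Sequence = [1 10 2 5 10 3 8 6]

Answer: 1 10 2 5 10 3 8 6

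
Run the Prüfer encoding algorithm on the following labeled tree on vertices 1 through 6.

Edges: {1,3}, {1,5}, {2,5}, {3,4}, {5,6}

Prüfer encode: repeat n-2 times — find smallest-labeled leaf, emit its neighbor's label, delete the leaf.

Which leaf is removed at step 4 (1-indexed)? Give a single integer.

Step 1: current leaves = {2,4,6}. Remove leaf 2 (neighbor: 5).
Step 2: current leaves = {4,6}. Remove leaf 4 (neighbor: 3).
Step 3: current leaves = {3,6}. Remove leaf 3 (neighbor: 1).
Step 4: current leaves = {1,6}. Remove leaf 1 (neighbor: 5).

Answer: 1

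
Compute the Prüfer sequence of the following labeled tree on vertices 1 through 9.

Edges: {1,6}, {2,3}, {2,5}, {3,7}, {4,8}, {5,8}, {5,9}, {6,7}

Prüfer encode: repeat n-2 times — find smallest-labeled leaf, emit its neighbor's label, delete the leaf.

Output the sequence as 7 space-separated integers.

Answer: 6 8 7 3 2 5 5

Derivation:
Step 1: leaves = {1,4,9}. Remove smallest leaf 1, emit neighbor 6.
Step 2: leaves = {4,6,9}. Remove smallest leaf 4, emit neighbor 8.
Step 3: leaves = {6,8,9}. Remove smallest leaf 6, emit neighbor 7.
Step 4: leaves = {7,8,9}. Remove smallest leaf 7, emit neighbor 3.
Step 5: leaves = {3,8,9}. Remove smallest leaf 3, emit neighbor 2.
Step 6: leaves = {2,8,9}. Remove smallest leaf 2, emit neighbor 5.
Step 7: leaves = {8,9}. Remove smallest leaf 8, emit neighbor 5.
Done: 2 vertices remain (5, 9). Sequence = [6 8 7 3 2 5 5]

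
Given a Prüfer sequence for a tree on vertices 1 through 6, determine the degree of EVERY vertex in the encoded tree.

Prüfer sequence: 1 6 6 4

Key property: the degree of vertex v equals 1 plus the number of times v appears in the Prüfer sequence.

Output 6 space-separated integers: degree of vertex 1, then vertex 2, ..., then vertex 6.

p_1 = 1: count[1] becomes 1
p_2 = 6: count[6] becomes 1
p_3 = 6: count[6] becomes 2
p_4 = 4: count[4] becomes 1
Degrees (1 + count): deg[1]=1+1=2, deg[2]=1+0=1, deg[3]=1+0=1, deg[4]=1+1=2, deg[5]=1+0=1, deg[6]=1+2=3

Answer: 2 1 1 2 1 3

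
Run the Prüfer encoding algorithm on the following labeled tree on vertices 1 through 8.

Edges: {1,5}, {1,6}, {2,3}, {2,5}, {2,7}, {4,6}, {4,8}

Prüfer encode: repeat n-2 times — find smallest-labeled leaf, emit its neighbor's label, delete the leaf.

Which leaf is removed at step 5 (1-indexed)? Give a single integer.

Answer: 1

Derivation:
Step 1: current leaves = {3,7,8}. Remove leaf 3 (neighbor: 2).
Step 2: current leaves = {7,8}. Remove leaf 7 (neighbor: 2).
Step 3: current leaves = {2,8}. Remove leaf 2 (neighbor: 5).
Step 4: current leaves = {5,8}. Remove leaf 5 (neighbor: 1).
Step 5: current leaves = {1,8}. Remove leaf 1 (neighbor: 6).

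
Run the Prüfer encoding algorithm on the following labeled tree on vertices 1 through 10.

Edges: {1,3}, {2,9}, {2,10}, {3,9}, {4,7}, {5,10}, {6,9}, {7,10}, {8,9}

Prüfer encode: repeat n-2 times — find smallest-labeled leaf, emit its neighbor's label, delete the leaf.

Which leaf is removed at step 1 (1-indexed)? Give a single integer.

Answer: 1

Derivation:
Step 1: current leaves = {1,4,5,6,8}. Remove leaf 1 (neighbor: 3).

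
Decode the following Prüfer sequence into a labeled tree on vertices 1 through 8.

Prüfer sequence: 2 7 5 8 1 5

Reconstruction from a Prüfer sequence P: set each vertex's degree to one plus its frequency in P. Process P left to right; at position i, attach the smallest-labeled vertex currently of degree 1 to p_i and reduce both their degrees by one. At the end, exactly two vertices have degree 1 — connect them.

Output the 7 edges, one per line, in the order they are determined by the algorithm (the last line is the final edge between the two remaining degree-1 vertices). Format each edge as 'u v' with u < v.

Initial degrees: {1:2, 2:2, 3:1, 4:1, 5:3, 6:1, 7:2, 8:2}
Step 1: smallest deg-1 vertex = 3, p_1 = 2. Add edge {2,3}. Now deg[3]=0, deg[2]=1.
Step 2: smallest deg-1 vertex = 2, p_2 = 7. Add edge {2,7}. Now deg[2]=0, deg[7]=1.
Step 3: smallest deg-1 vertex = 4, p_3 = 5. Add edge {4,5}. Now deg[4]=0, deg[5]=2.
Step 4: smallest deg-1 vertex = 6, p_4 = 8. Add edge {6,8}. Now deg[6]=0, deg[8]=1.
Step 5: smallest deg-1 vertex = 7, p_5 = 1. Add edge {1,7}. Now deg[7]=0, deg[1]=1.
Step 6: smallest deg-1 vertex = 1, p_6 = 5. Add edge {1,5}. Now deg[1]=0, deg[5]=1.
Final: two remaining deg-1 vertices are 5, 8. Add edge {5,8}.

Answer: 2 3
2 7
4 5
6 8
1 7
1 5
5 8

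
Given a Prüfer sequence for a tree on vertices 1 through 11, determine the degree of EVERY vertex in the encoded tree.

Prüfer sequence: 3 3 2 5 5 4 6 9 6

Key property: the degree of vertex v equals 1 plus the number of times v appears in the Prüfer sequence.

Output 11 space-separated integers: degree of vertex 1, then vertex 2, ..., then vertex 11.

Answer: 1 2 3 2 3 3 1 1 2 1 1

Derivation:
p_1 = 3: count[3] becomes 1
p_2 = 3: count[3] becomes 2
p_3 = 2: count[2] becomes 1
p_4 = 5: count[5] becomes 1
p_5 = 5: count[5] becomes 2
p_6 = 4: count[4] becomes 1
p_7 = 6: count[6] becomes 1
p_8 = 9: count[9] becomes 1
p_9 = 6: count[6] becomes 2
Degrees (1 + count): deg[1]=1+0=1, deg[2]=1+1=2, deg[3]=1+2=3, deg[4]=1+1=2, deg[5]=1+2=3, deg[6]=1+2=3, deg[7]=1+0=1, deg[8]=1+0=1, deg[9]=1+1=2, deg[10]=1+0=1, deg[11]=1+0=1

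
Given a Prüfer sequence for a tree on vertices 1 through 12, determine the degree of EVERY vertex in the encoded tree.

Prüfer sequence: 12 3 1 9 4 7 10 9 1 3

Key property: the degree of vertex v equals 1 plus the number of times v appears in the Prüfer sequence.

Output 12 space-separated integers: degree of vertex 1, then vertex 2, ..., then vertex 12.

Answer: 3 1 3 2 1 1 2 1 3 2 1 2

Derivation:
p_1 = 12: count[12] becomes 1
p_2 = 3: count[3] becomes 1
p_3 = 1: count[1] becomes 1
p_4 = 9: count[9] becomes 1
p_5 = 4: count[4] becomes 1
p_6 = 7: count[7] becomes 1
p_7 = 10: count[10] becomes 1
p_8 = 9: count[9] becomes 2
p_9 = 1: count[1] becomes 2
p_10 = 3: count[3] becomes 2
Degrees (1 + count): deg[1]=1+2=3, deg[2]=1+0=1, deg[3]=1+2=3, deg[4]=1+1=2, deg[5]=1+0=1, deg[6]=1+0=1, deg[7]=1+1=2, deg[8]=1+0=1, deg[9]=1+2=3, deg[10]=1+1=2, deg[11]=1+0=1, deg[12]=1+1=2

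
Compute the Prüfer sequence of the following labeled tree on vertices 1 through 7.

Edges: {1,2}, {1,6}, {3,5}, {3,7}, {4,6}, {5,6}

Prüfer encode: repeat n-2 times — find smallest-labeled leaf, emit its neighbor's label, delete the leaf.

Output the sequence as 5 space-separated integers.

Answer: 1 6 6 5 3

Derivation:
Step 1: leaves = {2,4,7}. Remove smallest leaf 2, emit neighbor 1.
Step 2: leaves = {1,4,7}. Remove smallest leaf 1, emit neighbor 6.
Step 3: leaves = {4,7}. Remove smallest leaf 4, emit neighbor 6.
Step 4: leaves = {6,7}. Remove smallest leaf 6, emit neighbor 5.
Step 5: leaves = {5,7}. Remove smallest leaf 5, emit neighbor 3.
Done: 2 vertices remain (3, 7). Sequence = [1 6 6 5 3]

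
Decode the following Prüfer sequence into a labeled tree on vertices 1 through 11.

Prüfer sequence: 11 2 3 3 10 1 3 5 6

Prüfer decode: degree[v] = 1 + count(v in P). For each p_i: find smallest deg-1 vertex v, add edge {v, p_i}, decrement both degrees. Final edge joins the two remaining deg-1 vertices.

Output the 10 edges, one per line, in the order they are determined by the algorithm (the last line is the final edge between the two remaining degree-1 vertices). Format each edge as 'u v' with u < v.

Answer: 4 11
2 7
2 3
3 8
9 10
1 10
1 3
3 5
5 6
6 11

Derivation:
Initial degrees: {1:2, 2:2, 3:4, 4:1, 5:2, 6:2, 7:1, 8:1, 9:1, 10:2, 11:2}
Step 1: smallest deg-1 vertex = 4, p_1 = 11. Add edge {4,11}. Now deg[4]=0, deg[11]=1.
Step 2: smallest deg-1 vertex = 7, p_2 = 2. Add edge {2,7}. Now deg[7]=0, deg[2]=1.
Step 3: smallest deg-1 vertex = 2, p_3 = 3. Add edge {2,3}. Now deg[2]=0, deg[3]=3.
Step 4: smallest deg-1 vertex = 8, p_4 = 3. Add edge {3,8}. Now deg[8]=0, deg[3]=2.
Step 5: smallest deg-1 vertex = 9, p_5 = 10. Add edge {9,10}. Now deg[9]=0, deg[10]=1.
Step 6: smallest deg-1 vertex = 10, p_6 = 1. Add edge {1,10}. Now deg[10]=0, deg[1]=1.
Step 7: smallest deg-1 vertex = 1, p_7 = 3. Add edge {1,3}. Now deg[1]=0, deg[3]=1.
Step 8: smallest deg-1 vertex = 3, p_8 = 5. Add edge {3,5}. Now deg[3]=0, deg[5]=1.
Step 9: smallest deg-1 vertex = 5, p_9 = 6. Add edge {5,6}. Now deg[5]=0, deg[6]=1.
Final: two remaining deg-1 vertices are 6, 11. Add edge {6,11}.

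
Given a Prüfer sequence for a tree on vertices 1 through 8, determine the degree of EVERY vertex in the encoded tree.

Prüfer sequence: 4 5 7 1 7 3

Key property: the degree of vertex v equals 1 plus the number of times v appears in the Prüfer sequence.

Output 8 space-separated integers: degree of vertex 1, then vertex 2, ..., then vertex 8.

Answer: 2 1 2 2 2 1 3 1

Derivation:
p_1 = 4: count[4] becomes 1
p_2 = 5: count[5] becomes 1
p_3 = 7: count[7] becomes 1
p_4 = 1: count[1] becomes 1
p_5 = 7: count[7] becomes 2
p_6 = 3: count[3] becomes 1
Degrees (1 + count): deg[1]=1+1=2, deg[2]=1+0=1, deg[3]=1+1=2, deg[4]=1+1=2, deg[5]=1+1=2, deg[6]=1+0=1, deg[7]=1+2=3, deg[8]=1+0=1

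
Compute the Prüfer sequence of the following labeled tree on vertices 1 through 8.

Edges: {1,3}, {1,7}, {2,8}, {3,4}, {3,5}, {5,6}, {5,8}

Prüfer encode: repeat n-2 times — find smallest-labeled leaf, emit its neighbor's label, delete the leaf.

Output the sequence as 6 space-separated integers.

Answer: 8 3 5 1 3 5

Derivation:
Step 1: leaves = {2,4,6,7}. Remove smallest leaf 2, emit neighbor 8.
Step 2: leaves = {4,6,7,8}. Remove smallest leaf 4, emit neighbor 3.
Step 3: leaves = {6,7,8}. Remove smallest leaf 6, emit neighbor 5.
Step 4: leaves = {7,8}. Remove smallest leaf 7, emit neighbor 1.
Step 5: leaves = {1,8}. Remove smallest leaf 1, emit neighbor 3.
Step 6: leaves = {3,8}. Remove smallest leaf 3, emit neighbor 5.
Done: 2 vertices remain (5, 8). Sequence = [8 3 5 1 3 5]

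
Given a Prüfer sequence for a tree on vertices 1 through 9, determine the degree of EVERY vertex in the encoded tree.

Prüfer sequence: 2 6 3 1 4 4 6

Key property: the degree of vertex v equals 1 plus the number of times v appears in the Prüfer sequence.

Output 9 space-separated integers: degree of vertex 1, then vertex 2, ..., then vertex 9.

p_1 = 2: count[2] becomes 1
p_2 = 6: count[6] becomes 1
p_3 = 3: count[3] becomes 1
p_4 = 1: count[1] becomes 1
p_5 = 4: count[4] becomes 1
p_6 = 4: count[4] becomes 2
p_7 = 6: count[6] becomes 2
Degrees (1 + count): deg[1]=1+1=2, deg[2]=1+1=2, deg[3]=1+1=2, deg[4]=1+2=3, deg[5]=1+0=1, deg[6]=1+2=3, deg[7]=1+0=1, deg[8]=1+0=1, deg[9]=1+0=1

Answer: 2 2 2 3 1 3 1 1 1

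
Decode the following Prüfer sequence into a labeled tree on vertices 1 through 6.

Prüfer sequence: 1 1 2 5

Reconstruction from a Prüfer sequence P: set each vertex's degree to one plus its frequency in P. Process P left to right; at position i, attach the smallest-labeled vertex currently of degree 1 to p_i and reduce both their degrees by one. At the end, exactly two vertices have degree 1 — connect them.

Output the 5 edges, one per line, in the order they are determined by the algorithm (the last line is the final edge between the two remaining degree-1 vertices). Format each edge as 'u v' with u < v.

Initial degrees: {1:3, 2:2, 3:1, 4:1, 5:2, 6:1}
Step 1: smallest deg-1 vertex = 3, p_1 = 1. Add edge {1,3}. Now deg[3]=0, deg[1]=2.
Step 2: smallest deg-1 vertex = 4, p_2 = 1. Add edge {1,4}. Now deg[4]=0, deg[1]=1.
Step 3: smallest deg-1 vertex = 1, p_3 = 2. Add edge {1,2}. Now deg[1]=0, deg[2]=1.
Step 4: smallest deg-1 vertex = 2, p_4 = 5. Add edge {2,5}. Now deg[2]=0, deg[5]=1.
Final: two remaining deg-1 vertices are 5, 6. Add edge {5,6}.

Answer: 1 3
1 4
1 2
2 5
5 6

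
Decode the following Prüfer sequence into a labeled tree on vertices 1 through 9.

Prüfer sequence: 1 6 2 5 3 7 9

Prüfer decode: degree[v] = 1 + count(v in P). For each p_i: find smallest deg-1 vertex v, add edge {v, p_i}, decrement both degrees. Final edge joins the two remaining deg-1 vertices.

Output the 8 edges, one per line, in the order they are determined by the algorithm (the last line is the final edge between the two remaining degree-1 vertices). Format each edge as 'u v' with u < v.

Answer: 1 4
1 6
2 6
2 5
3 5
3 7
7 9
8 9

Derivation:
Initial degrees: {1:2, 2:2, 3:2, 4:1, 5:2, 6:2, 7:2, 8:1, 9:2}
Step 1: smallest deg-1 vertex = 4, p_1 = 1. Add edge {1,4}. Now deg[4]=0, deg[1]=1.
Step 2: smallest deg-1 vertex = 1, p_2 = 6. Add edge {1,6}. Now deg[1]=0, deg[6]=1.
Step 3: smallest deg-1 vertex = 6, p_3 = 2. Add edge {2,6}. Now deg[6]=0, deg[2]=1.
Step 4: smallest deg-1 vertex = 2, p_4 = 5. Add edge {2,5}. Now deg[2]=0, deg[5]=1.
Step 5: smallest deg-1 vertex = 5, p_5 = 3. Add edge {3,5}. Now deg[5]=0, deg[3]=1.
Step 6: smallest deg-1 vertex = 3, p_6 = 7. Add edge {3,7}. Now deg[3]=0, deg[7]=1.
Step 7: smallest deg-1 vertex = 7, p_7 = 9. Add edge {7,9}. Now deg[7]=0, deg[9]=1.
Final: two remaining deg-1 vertices are 8, 9. Add edge {8,9}.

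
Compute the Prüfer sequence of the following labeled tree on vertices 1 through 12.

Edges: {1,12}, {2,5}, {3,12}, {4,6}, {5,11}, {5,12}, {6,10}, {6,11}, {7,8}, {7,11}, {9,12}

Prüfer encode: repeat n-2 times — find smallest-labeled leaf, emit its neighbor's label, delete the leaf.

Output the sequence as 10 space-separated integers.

Step 1: leaves = {1,2,3,4,8,9,10}. Remove smallest leaf 1, emit neighbor 12.
Step 2: leaves = {2,3,4,8,9,10}. Remove smallest leaf 2, emit neighbor 5.
Step 3: leaves = {3,4,8,9,10}. Remove smallest leaf 3, emit neighbor 12.
Step 4: leaves = {4,8,9,10}. Remove smallest leaf 4, emit neighbor 6.
Step 5: leaves = {8,9,10}. Remove smallest leaf 8, emit neighbor 7.
Step 6: leaves = {7,9,10}. Remove smallest leaf 7, emit neighbor 11.
Step 7: leaves = {9,10}. Remove smallest leaf 9, emit neighbor 12.
Step 8: leaves = {10,12}. Remove smallest leaf 10, emit neighbor 6.
Step 9: leaves = {6,12}. Remove smallest leaf 6, emit neighbor 11.
Step 10: leaves = {11,12}. Remove smallest leaf 11, emit neighbor 5.
Done: 2 vertices remain (5, 12). Sequence = [12 5 12 6 7 11 12 6 11 5]

Answer: 12 5 12 6 7 11 12 6 11 5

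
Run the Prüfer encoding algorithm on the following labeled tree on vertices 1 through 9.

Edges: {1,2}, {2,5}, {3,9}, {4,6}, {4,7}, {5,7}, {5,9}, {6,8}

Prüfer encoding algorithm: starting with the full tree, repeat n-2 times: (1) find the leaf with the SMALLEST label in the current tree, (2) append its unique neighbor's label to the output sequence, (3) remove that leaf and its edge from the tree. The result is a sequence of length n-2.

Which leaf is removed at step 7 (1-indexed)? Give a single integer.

Step 1: current leaves = {1,3,8}. Remove leaf 1 (neighbor: 2).
Step 2: current leaves = {2,3,8}. Remove leaf 2 (neighbor: 5).
Step 3: current leaves = {3,8}. Remove leaf 3 (neighbor: 9).
Step 4: current leaves = {8,9}. Remove leaf 8 (neighbor: 6).
Step 5: current leaves = {6,9}. Remove leaf 6 (neighbor: 4).
Step 6: current leaves = {4,9}. Remove leaf 4 (neighbor: 7).
Step 7: current leaves = {7,9}. Remove leaf 7 (neighbor: 5).

Answer: 7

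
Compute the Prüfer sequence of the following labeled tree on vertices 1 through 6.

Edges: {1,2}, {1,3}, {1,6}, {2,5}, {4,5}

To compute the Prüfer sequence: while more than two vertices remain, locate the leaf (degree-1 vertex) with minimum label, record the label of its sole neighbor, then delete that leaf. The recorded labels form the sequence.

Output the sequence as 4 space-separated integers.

Answer: 1 5 2 1

Derivation:
Step 1: leaves = {3,4,6}. Remove smallest leaf 3, emit neighbor 1.
Step 2: leaves = {4,6}. Remove smallest leaf 4, emit neighbor 5.
Step 3: leaves = {5,6}. Remove smallest leaf 5, emit neighbor 2.
Step 4: leaves = {2,6}. Remove smallest leaf 2, emit neighbor 1.
Done: 2 vertices remain (1, 6). Sequence = [1 5 2 1]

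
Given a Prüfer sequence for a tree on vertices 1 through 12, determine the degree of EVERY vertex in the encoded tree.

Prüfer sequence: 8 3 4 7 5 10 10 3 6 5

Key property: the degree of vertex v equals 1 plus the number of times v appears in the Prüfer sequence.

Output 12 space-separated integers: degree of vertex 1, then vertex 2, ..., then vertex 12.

Answer: 1 1 3 2 3 2 2 2 1 3 1 1

Derivation:
p_1 = 8: count[8] becomes 1
p_2 = 3: count[3] becomes 1
p_3 = 4: count[4] becomes 1
p_4 = 7: count[7] becomes 1
p_5 = 5: count[5] becomes 1
p_6 = 10: count[10] becomes 1
p_7 = 10: count[10] becomes 2
p_8 = 3: count[3] becomes 2
p_9 = 6: count[6] becomes 1
p_10 = 5: count[5] becomes 2
Degrees (1 + count): deg[1]=1+0=1, deg[2]=1+0=1, deg[3]=1+2=3, deg[4]=1+1=2, deg[5]=1+2=3, deg[6]=1+1=2, deg[7]=1+1=2, deg[8]=1+1=2, deg[9]=1+0=1, deg[10]=1+2=3, deg[11]=1+0=1, deg[12]=1+0=1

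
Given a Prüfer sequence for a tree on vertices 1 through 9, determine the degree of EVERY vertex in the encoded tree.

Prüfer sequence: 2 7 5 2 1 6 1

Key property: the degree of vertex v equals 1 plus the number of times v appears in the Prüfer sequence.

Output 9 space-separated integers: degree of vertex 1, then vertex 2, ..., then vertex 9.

p_1 = 2: count[2] becomes 1
p_2 = 7: count[7] becomes 1
p_3 = 5: count[5] becomes 1
p_4 = 2: count[2] becomes 2
p_5 = 1: count[1] becomes 1
p_6 = 6: count[6] becomes 1
p_7 = 1: count[1] becomes 2
Degrees (1 + count): deg[1]=1+2=3, deg[2]=1+2=3, deg[3]=1+0=1, deg[4]=1+0=1, deg[5]=1+1=2, deg[6]=1+1=2, deg[7]=1+1=2, deg[8]=1+0=1, deg[9]=1+0=1

Answer: 3 3 1 1 2 2 2 1 1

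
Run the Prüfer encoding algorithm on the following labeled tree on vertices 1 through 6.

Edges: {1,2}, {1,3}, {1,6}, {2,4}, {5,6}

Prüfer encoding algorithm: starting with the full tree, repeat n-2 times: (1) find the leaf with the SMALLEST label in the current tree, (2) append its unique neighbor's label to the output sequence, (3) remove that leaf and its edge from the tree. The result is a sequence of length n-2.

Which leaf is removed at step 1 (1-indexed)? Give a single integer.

Step 1: current leaves = {3,4,5}. Remove leaf 3 (neighbor: 1).

Answer: 3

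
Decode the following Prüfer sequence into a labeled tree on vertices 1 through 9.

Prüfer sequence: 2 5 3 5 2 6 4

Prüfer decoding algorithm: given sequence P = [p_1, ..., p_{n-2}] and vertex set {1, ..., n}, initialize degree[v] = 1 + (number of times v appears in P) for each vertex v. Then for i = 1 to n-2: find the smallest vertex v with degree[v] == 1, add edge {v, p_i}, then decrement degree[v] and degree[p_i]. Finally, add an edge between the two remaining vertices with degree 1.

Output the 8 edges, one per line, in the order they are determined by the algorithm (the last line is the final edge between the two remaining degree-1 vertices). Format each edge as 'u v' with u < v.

Initial degrees: {1:1, 2:3, 3:2, 4:2, 5:3, 6:2, 7:1, 8:1, 9:1}
Step 1: smallest deg-1 vertex = 1, p_1 = 2. Add edge {1,2}. Now deg[1]=0, deg[2]=2.
Step 2: smallest deg-1 vertex = 7, p_2 = 5. Add edge {5,7}. Now deg[7]=0, deg[5]=2.
Step 3: smallest deg-1 vertex = 8, p_3 = 3. Add edge {3,8}. Now deg[8]=0, deg[3]=1.
Step 4: smallest deg-1 vertex = 3, p_4 = 5. Add edge {3,5}. Now deg[3]=0, deg[5]=1.
Step 5: smallest deg-1 vertex = 5, p_5 = 2. Add edge {2,5}. Now deg[5]=0, deg[2]=1.
Step 6: smallest deg-1 vertex = 2, p_6 = 6. Add edge {2,6}. Now deg[2]=0, deg[6]=1.
Step 7: smallest deg-1 vertex = 6, p_7 = 4. Add edge {4,6}. Now deg[6]=0, deg[4]=1.
Final: two remaining deg-1 vertices are 4, 9. Add edge {4,9}.

Answer: 1 2
5 7
3 8
3 5
2 5
2 6
4 6
4 9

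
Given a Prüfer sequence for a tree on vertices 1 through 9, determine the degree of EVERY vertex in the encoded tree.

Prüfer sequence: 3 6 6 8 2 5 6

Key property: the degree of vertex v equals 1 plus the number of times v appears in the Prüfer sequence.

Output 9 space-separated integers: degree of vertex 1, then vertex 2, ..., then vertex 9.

Answer: 1 2 2 1 2 4 1 2 1

Derivation:
p_1 = 3: count[3] becomes 1
p_2 = 6: count[6] becomes 1
p_3 = 6: count[6] becomes 2
p_4 = 8: count[8] becomes 1
p_5 = 2: count[2] becomes 1
p_6 = 5: count[5] becomes 1
p_7 = 6: count[6] becomes 3
Degrees (1 + count): deg[1]=1+0=1, deg[2]=1+1=2, deg[3]=1+1=2, deg[4]=1+0=1, deg[5]=1+1=2, deg[6]=1+3=4, deg[7]=1+0=1, deg[8]=1+1=2, deg[9]=1+0=1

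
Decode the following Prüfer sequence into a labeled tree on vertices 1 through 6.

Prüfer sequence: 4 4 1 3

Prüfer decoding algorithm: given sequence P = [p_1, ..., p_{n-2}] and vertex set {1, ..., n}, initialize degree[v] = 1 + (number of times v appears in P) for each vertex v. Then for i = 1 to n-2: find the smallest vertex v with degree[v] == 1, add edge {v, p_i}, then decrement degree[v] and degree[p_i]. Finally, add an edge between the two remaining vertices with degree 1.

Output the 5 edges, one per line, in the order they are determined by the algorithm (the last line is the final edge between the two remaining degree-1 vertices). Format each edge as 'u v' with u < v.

Initial degrees: {1:2, 2:1, 3:2, 4:3, 5:1, 6:1}
Step 1: smallest deg-1 vertex = 2, p_1 = 4. Add edge {2,4}. Now deg[2]=0, deg[4]=2.
Step 2: smallest deg-1 vertex = 5, p_2 = 4. Add edge {4,5}. Now deg[5]=0, deg[4]=1.
Step 3: smallest deg-1 vertex = 4, p_3 = 1. Add edge {1,4}. Now deg[4]=0, deg[1]=1.
Step 4: smallest deg-1 vertex = 1, p_4 = 3. Add edge {1,3}. Now deg[1]=0, deg[3]=1.
Final: two remaining deg-1 vertices are 3, 6. Add edge {3,6}.

Answer: 2 4
4 5
1 4
1 3
3 6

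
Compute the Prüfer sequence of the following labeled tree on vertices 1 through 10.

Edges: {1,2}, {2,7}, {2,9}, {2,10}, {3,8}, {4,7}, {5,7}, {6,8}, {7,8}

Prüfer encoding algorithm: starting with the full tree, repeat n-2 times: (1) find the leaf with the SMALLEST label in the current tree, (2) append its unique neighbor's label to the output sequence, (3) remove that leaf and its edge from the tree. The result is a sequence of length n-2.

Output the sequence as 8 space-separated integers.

Step 1: leaves = {1,3,4,5,6,9,10}. Remove smallest leaf 1, emit neighbor 2.
Step 2: leaves = {3,4,5,6,9,10}. Remove smallest leaf 3, emit neighbor 8.
Step 3: leaves = {4,5,6,9,10}. Remove smallest leaf 4, emit neighbor 7.
Step 4: leaves = {5,6,9,10}. Remove smallest leaf 5, emit neighbor 7.
Step 5: leaves = {6,9,10}. Remove smallest leaf 6, emit neighbor 8.
Step 6: leaves = {8,9,10}. Remove smallest leaf 8, emit neighbor 7.
Step 7: leaves = {7,9,10}. Remove smallest leaf 7, emit neighbor 2.
Step 8: leaves = {9,10}. Remove smallest leaf 9, emit neighbor 2.
Done: 2 vertices remain (2, 10). Sequence = [2 8 7 7 8 7 2 2]

Answer: 2 8 7 7 8 7 2 2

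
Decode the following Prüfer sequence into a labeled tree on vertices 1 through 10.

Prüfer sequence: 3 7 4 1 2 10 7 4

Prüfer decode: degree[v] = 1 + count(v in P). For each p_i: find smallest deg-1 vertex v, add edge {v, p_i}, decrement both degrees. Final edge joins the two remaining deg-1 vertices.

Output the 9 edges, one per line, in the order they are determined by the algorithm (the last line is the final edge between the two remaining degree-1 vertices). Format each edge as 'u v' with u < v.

Answer: 3 5
3 7
4 6
1 8
1 2
2 10
7 9
4 7
4 10

Derivation:
Initial degrees: {1:2, 2:2, 3:2, 4:3, 5:1, 6:1, 7:3, 8:1, 9:1, 10:2}
Step 1: smallest deg-1 vertex = 5, p_1 = 3. Add edge {3,5}. Now deg[5]=0, deg[3]=1.
Step 2: smallest deg-1 vertex = 3, p_2 = 7. Add edge {3,7}. Now deg[3]=0, deg[7]=2.
Step 3: smallest deg-1 vertex = 6, p_3 = 4. Add edge {4,6}. Now deg[6]=0, deg[4]=2.
Step 4: smallest deg-1 vertex = 8, p_4 = 1. Add edge {1,8}. Now deg[8]=0, deg[1]=1.
Step 5: smallest deg-1 vertex = 1, p_5 = 2. Add edge {1,2}. Now deg[1]=0, deg[2]=1.
Step 6: smallest deg-1 vertex = 2, p_6 = 10. Add edge {2,10}. Now deg[2]=0, deg[10]=1.
Step 7: smallest deg-1 vertex = 9, p_7 = 7. Add edge {7,9}. Now deg[9]=0, deg[7]=1.
Step 8: smallest deg-1 vertex = 7, p_8 = 4. Add edge {4,7}. Now deg[7]=0, deg[4]=1.
Final: two remaining deg-1 vertices are 4, 10. Add edge {4,10}.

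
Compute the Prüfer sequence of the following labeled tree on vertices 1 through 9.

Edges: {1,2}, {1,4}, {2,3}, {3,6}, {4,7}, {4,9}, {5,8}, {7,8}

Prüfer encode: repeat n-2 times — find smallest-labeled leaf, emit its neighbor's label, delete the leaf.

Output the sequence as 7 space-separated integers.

Step 1: leaves = {5,6,9}. Remove smallest leaf 5, emit neighbor 8.
Step 2: leaves = {6,8,9}. Remove smallest leaf 6, emit neighbor 3.
Step 3: leaves = {3,8,9}. Remove smallest leaf 3, emit neighbor 2.
Step 4: leaves = {2,8,9}. Remove smallest leaf 2, emit neighbor 1.
Step 5: leaves = {1,8,9}. Remove smallest leaf 1, emit neighbor 4.
Step 6: leaves = {8,9}. Remove smallest leaf 8, emit neighbor 7.
Step 7: leaves = {7,9}. Remove smallest leaf 7, emit neighbor 4.
Done: 2 vertices remain (4, 9). Sequence = [8 3 2 1 4 7 4]

Answer: 8 3 2 1 4 7 4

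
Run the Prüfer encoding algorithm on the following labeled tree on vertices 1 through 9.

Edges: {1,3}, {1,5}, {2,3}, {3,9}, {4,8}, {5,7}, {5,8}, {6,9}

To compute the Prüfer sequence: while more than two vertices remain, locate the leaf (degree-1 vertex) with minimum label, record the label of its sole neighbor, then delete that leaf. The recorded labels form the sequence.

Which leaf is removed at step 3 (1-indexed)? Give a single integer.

Answer: 6

Derivation:
Step 1: current leaves = {2,4,6,7}. Remove leaf 2 (neighbor: 3).
Step 2: current leaves = {4,6,7}. Remove leaf 4 (neighbor: 8).
Step 3: current leaves = {6,7,8}. Remove leaf 6 (neighbor: 9).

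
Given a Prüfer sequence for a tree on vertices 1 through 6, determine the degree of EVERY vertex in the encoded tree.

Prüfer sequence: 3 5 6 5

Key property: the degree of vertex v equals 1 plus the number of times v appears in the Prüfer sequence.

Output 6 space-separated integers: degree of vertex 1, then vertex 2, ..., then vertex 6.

Answer: 1 1 2 1 3 2

Derivation:
p_1 = 3: count[3] becomes 1
p_2 = 5: count[5] becomes 1
p_3 = 6: count[6] becomes 1
p_4 = 5: count[5] becomes 2
Degrees (1 + count): deg[1]=1+0=1, deg[2]=1+0=1, deg[3]=1+1=2, deg[4]=1+0=1, deg[5]=1+2=3, deg[6]=1+1=2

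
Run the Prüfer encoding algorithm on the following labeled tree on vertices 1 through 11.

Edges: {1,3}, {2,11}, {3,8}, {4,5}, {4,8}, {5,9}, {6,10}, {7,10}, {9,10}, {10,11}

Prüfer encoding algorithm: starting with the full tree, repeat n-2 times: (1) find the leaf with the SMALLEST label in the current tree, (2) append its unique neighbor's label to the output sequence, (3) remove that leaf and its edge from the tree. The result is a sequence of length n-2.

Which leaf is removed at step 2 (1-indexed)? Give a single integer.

Step 1: current leaves = {1,2,6,7}. Remove leaf 1 (neighbor: 3).
Step 2: current leaves = {2,3,6,7}. Remove leaf 2 (neighbor: 11).

Answer: 2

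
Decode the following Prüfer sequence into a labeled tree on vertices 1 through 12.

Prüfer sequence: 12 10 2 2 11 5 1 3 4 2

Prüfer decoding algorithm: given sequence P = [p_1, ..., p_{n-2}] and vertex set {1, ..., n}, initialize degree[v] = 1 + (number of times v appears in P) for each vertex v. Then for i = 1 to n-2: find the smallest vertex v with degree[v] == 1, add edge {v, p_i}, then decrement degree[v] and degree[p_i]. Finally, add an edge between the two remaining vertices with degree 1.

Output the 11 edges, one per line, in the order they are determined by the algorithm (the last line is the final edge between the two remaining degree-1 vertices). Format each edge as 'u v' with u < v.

Answer: 6 12
7 10
2 8
2 9
10 11
5 11
1 5
1 3
3 4
2 4
2 12

Derivation:
Initial degrees: {1:2, 2:4, 3:2, 4:2, 5:2, 6:1, 7:1, 8:1, 9:1, 10:2, 11:2, 12:2}
Step 1: smallest deg-1 vertex = 6, p_1 = 12. Add edge {6,12}. Now deg[6]=0, deg[12]=1.
Step 2: smallest deg-1 vertex = 7, p_2 = 10. Add edge {7,10}. Now deg[7]=0, deg[10]=1.
Step 3: smallest deg-1 vertex = 8, p_3 = 2. Add edge {2,8}. Now deg[8]=0, deg[2]=3.
Step 4: smallest deg-1 vertex = 9, p_4 = 2. Add edge {2,9}. Now deg[9]=0, deg[2]=2.
Step 5: smallest deg-1 vertex = 10, p_5 = 11. Add edge {10,11}. Now deg[10]=0, deg[11]=1.
Step 6: smallest deg-1 vertex = 11, p_6 = 5. Add edge {5,11}. Now deg[11]=0, deg[5]=1.
Step 7: smallest deg-1 vertex = 5, p_7 = 1. Add edge {1,5}. Now deg[5]=0, deg[1]=1.
Step 8: smallest deg-1 vertex = 1, p_8 = 3. Add edge {1,3}. Now deg[1]=0, deg[3]=1.
Step 9: smallest deg-1 vertex = 3, p_9 = 4. Add edge {3,4}. Now deg[3]=0, deg[4]=1.
Step 10: smallest deg-1 vertex = 4, p_10 = 2. Add edge {2,4}. Now deg[4]=0, deg[2]=1.
Final: two remaining deg-1 vertices are 2, 12. Add edge {2,12}.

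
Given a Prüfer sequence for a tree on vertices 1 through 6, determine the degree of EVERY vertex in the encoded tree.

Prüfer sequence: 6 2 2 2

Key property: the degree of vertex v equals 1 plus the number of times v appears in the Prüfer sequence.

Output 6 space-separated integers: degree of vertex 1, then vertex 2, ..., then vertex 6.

Answer: 1 4 1 1 1 2

Derivation:
p_1 = 6: count[6] becomes 1
p_2 = 2: count[2] becomes 1
p_3 = 2: count[2] becomes 2
p_4 = 2: count[2] becomes 3
Degrees (1 + count): deg[1]=1+0=1, deg[2]=1+3=4, deg[3]=1+0=1, deg[4]=1+0=1, deg[5]=1+0=1, deg[6]=1+1=2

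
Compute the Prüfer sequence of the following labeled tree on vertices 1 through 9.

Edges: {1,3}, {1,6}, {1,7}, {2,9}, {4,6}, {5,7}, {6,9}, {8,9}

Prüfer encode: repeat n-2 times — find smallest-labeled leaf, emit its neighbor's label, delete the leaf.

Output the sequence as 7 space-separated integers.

Step 1: leaves = {2,3,4,5,8}. Remove smallest leaf 2, emit neighbor 9.
Step 2: leaves = {3,4,5,8}. Remove smallest leaf 3, emit neighbor 1.
Step 3: leaves = {4,5,8}. Remove smallest leaf 4, emit neighbor 6.
Step 4: leaves = {5,8}. Remove smallest leaf 5, emit neighbor 7.
Step 5: leaves = {7,8}. Remove smallest leaf 7, emit neighbor 1.
Step 6: leaves = {1,8}. Remove smallest leaf 1, emit neighbor 6.
Step 7: leaves = {6,8}. Remove smallest leaf 6, emit neighbor 9.
Done: 2 vertices remain (8, 9). Sequence = [9 1 6 7 1 6 9]

Answer: 9 1 6 7 1 6 9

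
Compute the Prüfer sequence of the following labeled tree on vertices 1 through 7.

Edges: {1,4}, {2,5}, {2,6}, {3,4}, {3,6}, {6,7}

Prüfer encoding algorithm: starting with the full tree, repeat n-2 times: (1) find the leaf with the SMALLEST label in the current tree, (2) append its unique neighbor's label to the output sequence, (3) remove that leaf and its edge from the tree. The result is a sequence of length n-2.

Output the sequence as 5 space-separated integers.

Step 1: leaves = {1,5,7}. Remove smallest leaf 1, emit neighbor 4.
Step 2: leaves = {4,5,7}. Remove smallest leaf 4, emit neighbor 3.
Step 3: leaves = {3,5,7}. Remove smallest leaf 3, emit neighbor 6.
Step 4: leaves = {5,7}. Remove smallest leaf 5, emit neighbor 2.
Step 5: leaves = {2,7}. Remove smallest leaf 2, emit neighbor 6.
Done: 2 vertices remain (6, 7). Sequence = [4 3 6 2 6]

Answer: 4 3 6 2 6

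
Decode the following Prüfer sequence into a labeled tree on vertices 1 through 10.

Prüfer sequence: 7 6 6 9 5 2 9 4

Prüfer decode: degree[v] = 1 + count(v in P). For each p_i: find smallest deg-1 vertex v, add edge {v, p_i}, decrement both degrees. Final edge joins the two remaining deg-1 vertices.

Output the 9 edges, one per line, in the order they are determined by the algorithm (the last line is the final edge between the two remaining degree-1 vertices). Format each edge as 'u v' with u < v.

Initial degrees: {1:1, 2:2, 3:1, 4:2, 5:2, 6:3, 7:2, 8:1, 9:3, 10:1}
Step 1: smallest deg-1 vertex = 1, p_1 = 7. Add edge {1,7}. Now deg[1]=0, deg[7]=1.
Step 2: smallest deg-1 vertex = 3, p_2 = 6. Add edge {3,6}. Now deg[3]=0, deg[6]=2.
Step 3: smallest deg-1 vertex = 7, p_3 = 6. Add edge {6,7}. Now deg[7]=0, deg[6]=1.
Step 4: smallest deg-1 vertex = 6, p_4 = 9. Add edge {6,9}. Now deg[6]=0, deg[9]=2.
Step 5: smallest deg-1 vertex = 8, p_5 = 5. Add edge {5,8}. Now deg[8]=0, deg[5]=1.
Step 6: smallest deg-1 vertex = 5, p_6 = 2. Add edge {2,5}. Now deg[5]=0, deg[2]=1.
Step 7: smallest deg-1 vertex = 2, p_7 = 9. Add edge {2,9}. Now deg[2]=0, deg[9]=1.
Step 8: smallest deg-1 vertex = 9, p_8 = 4. Add edge {4,9}. Now deg[9]=0, deg[4]=1.
Final: two remaining deg-1 vertices are 4, 10. Add edge {4,10}.

Answer: 1 7
3 6
6 7
6 9
5 8
2 5
2 9
4 9
4 10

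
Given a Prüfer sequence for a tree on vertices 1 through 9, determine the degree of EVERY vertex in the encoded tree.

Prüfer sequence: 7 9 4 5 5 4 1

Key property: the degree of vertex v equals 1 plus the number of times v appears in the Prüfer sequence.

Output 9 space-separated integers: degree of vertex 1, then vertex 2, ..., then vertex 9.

Answer: 2 1 1 3 3 1 2 1 2

Derivation:
p_1 = 7: count[7] becomes 1
p_2 = 9: count[9] becomes 1
p_3 = 4: count[4] becomes 1
p_4 = 5: count[5] becomes 1
p_5 = 5: count[5] becomes 2
p_6 = 4: count[4] becomes 2
p_7 = 1: count[1] becomes 1
Degrees (1 + count): deg[1]=1+1=2, deg[2]=1+0=1, deg[3]=1+0=1, deg[4]=1+2=3, deg[5]=1+2=3, deg[6]=1+0=1, deg[7]=1+1=2, deg[8]=1+0=1, deg[9]=1+1=2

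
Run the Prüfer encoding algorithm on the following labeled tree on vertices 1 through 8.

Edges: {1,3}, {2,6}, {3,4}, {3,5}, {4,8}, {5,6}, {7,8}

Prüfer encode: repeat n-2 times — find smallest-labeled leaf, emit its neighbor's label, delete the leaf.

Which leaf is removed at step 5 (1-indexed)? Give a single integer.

Step 1: current leaves = {1,2,7}. Remove leaf 1 (neighbor: 3).
Step 2: current leaves = {2,7}. Remove leaf 2 (neighbor: 6).
Step 3: current leaves = {6,7}. Remove leaf 6 (neighbor: 5).
Step 4: current leaves = {5,7}. Remove leaf 5 (neighbor: 3).
Step 5: current leaves = {3,7}. Remove leaf 3 (neighbor: 4).

Answer: 3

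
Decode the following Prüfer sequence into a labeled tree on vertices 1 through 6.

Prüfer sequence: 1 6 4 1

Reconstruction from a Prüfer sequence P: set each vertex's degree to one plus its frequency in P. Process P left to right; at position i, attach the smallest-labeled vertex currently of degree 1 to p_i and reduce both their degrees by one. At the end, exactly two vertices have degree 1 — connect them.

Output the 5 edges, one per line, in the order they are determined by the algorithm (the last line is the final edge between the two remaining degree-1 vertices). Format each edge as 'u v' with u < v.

Initial degrees: {1:3, 2:1, 3:1, 4:2, 5:1, 6:2}
Step 1: smallest deg-1 vertex = 2, p_1 = 1. Add edge {1,2}. Now deg[2]=0, deg[1]=2.
Step 2: smallest deg-1 vertex = 3, p_2 = 6. Add edge {3,6}. Now deg[3]=0, deg[6]=1.
Step 3: smallest deg-1 vertex = 5, p_3 = 4. Add edge {4,5}. Now deg[5]=0, deg[4]=1.
Step 4: smallest deg-1 vertex = 4, p_4 = 1. Add edge {1,4}. Now deg[4]=0, deg[1]=1.
Final: two remaining deg-1 vertices are 1, 6. Add edge {1,6}.

Answer: 1 2
3 6
4 5
1 4
1 6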